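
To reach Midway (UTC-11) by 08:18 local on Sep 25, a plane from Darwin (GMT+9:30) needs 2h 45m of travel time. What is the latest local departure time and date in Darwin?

Target arrival in UTC: 08:18 + 11:00 = 19:18 on Sep 25.
Subtract 2 hours 45 minutes → departure 16:33 UTC on Sep 25.
Darwin is UTC+9:30: 16:33 + 9:30 = 02:03 on Sep 26.

02:03 on September 26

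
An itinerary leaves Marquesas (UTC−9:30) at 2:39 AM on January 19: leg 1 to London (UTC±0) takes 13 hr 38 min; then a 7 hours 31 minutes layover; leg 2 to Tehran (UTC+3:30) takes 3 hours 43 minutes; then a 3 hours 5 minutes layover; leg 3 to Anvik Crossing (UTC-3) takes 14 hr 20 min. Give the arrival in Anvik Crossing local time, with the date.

3:26 AM on Jan 21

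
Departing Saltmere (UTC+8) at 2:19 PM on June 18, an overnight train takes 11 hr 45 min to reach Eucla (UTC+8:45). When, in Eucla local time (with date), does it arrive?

2:49 AM on June 19

Eucla is 0:45 ahead of Saltmere.
After 11 hours 45 minutes it is 2:04 AM (Jun 19) in Saltmere.
Shift by the zone difference: 2:04 AM + 0:45 = 2:49 AM on Jun 19 in Eucla.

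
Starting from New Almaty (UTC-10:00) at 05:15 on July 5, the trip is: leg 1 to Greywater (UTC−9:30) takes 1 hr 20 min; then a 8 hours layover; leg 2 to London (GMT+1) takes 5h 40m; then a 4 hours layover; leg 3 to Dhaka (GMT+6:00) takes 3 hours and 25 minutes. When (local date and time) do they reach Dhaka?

19:40 on July 6

Convert departure to UTC: 05:15 + 10:00 = 15:15 UTC on Jul 5.
Add 1 hour 20 minutes leg 1 → 16:35 UTC.
Add 8 hours layover in Greywater → 00:35 UTC (Jul 6).
Add 5 hours 40 minutes leg 2 → 06:15 UTC.
Add 4 hours layover in London → 10:15 UTC.
Add 3 hours 25 minutes leg 3 → 13:40 UTC.
Dhaka is UTC+6:00, so local arrival = 13:40 + 6:00 = 19:40 on Jul 6.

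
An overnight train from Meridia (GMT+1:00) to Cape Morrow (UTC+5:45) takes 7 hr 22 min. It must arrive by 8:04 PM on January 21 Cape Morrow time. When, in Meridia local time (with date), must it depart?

7:57 AM on January 21

Target arrival in UTC: 8:04 PM − 5:45 = 2:19 PM on Jan 21.
Subtract 7 hours 22 minutes → departure 6:57 AM UTC on Jan 21.
Meridia is UTC+1:00: 6:57 AM + 1:00 = 7:57 AM on Jan 21.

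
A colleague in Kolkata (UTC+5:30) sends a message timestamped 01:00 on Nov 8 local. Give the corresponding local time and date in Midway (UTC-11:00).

08:30 on Nov 7

In UTC: 01:00 − 5:30 = 19:30 on Nov 7.
Midway is UTC−11:00: 19:30 − 11:00 = 08:30 on Nov 7.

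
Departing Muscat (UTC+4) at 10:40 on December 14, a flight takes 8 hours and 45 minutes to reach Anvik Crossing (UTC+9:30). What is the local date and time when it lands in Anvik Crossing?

00:55 on Dec 15

Convert departure to UTC: 10:40 − 4:00 = 06:40 UTC on Dec 14.
Add 8 hours and 45 minutes travel time → 15:25 UTC.
Anvik Crossing is UTC+9:30, so local arrival = 15:25 + 9:30 = 00:55 on Dec 15.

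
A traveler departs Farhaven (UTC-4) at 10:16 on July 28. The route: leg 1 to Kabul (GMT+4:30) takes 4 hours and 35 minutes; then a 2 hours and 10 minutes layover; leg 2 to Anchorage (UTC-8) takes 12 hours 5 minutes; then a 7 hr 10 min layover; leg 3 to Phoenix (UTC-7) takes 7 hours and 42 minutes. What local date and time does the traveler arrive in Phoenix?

Convert departure to UTC: 10:16 + 4:00 = 14:16 UTC on Jul 28.
Add 4 hours 35 minutes leg 1 → 18:51 UTC.
Add 2 hours 10 minutes layover in Kabul → 21:01 UTC.
Add 12 hours 5 minutes leg 2 → 09:06 UTC (Jul 29).
Add 7 hours and 10 minutes layover in Anchorage → 16:16 UTC.
Add 7 hours and 42 minutes leg 3 → 23:58 UTC.
Phoenix is UTC−7:00, so local arrival = 23:58 − 7:00 = 16:58 on Jul 29.

16:58 on Jul 29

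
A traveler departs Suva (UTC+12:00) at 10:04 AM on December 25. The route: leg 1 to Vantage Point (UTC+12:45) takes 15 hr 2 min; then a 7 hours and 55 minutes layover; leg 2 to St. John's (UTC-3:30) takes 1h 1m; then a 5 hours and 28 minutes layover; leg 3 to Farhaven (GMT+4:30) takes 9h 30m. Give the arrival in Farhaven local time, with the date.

5:30 PM on Dec 26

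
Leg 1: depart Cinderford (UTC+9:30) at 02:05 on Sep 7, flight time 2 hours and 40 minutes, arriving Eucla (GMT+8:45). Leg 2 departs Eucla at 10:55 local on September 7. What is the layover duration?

Convert departure to UTC: 02:05 − 9:30 = 16:35 UTC on Sep 6.
Add 2 hours and 40 minutes flight time → 19:15 UTC.
Eucla is UTC+8:45, so local arrival = 19:15 + 8:45 = 04:00 on Sep 7.
Layover = 10:55 − 04:00 = 6 hours 55 minutes.

6 hours 55 minutes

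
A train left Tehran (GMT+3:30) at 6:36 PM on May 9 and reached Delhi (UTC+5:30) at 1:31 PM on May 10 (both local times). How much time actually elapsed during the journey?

16 hours 55 minutes

Departure in UTC: 6:36 PM − 3:30 = 3:06 PM on May 9.
Arrival in UTC: 1:31 PM − 5:30 = 8:01 AM on May 10.
Elapsed = 8:01 AM − 3:06 PM (+1 day) = 16 hours 55 minutes.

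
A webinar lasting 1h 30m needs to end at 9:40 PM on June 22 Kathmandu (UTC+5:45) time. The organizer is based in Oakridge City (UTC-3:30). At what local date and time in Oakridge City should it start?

10:55 AM on June 22

Target end time in UTC: 9:40 PM − 5:45 = 3:55 PM on Jun 22.
Subtract 1 hour 30 minutes → start 2:25 PM UTC on Jun 22.
Oakridge City is UTC−3:30: 2:25 PM − 3:30 = 10:55 AM on Jun 22.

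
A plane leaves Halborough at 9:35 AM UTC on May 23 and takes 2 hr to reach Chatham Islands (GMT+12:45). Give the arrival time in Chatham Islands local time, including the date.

12:20 AM on May 24

Departure is given in UTC: 9:35 AM on May 23.
Add 2 hours → 11:35 AM UTC.
Chatham Islands is UTC+12:45: 11:35 AM + 12:45 = 12:20 AM on May 24.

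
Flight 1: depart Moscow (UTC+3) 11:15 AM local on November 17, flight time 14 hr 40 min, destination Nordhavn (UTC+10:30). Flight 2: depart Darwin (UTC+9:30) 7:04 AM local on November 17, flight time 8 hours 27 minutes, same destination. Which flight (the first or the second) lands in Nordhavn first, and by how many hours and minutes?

Flight 1 in UTC: 11:15 AM − 3:00 = 8:15 AM on Nov 17.
+14 hours and 40 minutes → arrive 10:55 PM UTC on Nov 17.
Flight 2 in UTC: 7:04 AM − 9:30 = 9:34 PM on Nov 16.
+8 hours 27 minutes → arrive 6:01 AM UTC on Nov 17.
Flight 2 lands earlier by 16 hours 54 minutes.

the second, by 16 hours 54 minutes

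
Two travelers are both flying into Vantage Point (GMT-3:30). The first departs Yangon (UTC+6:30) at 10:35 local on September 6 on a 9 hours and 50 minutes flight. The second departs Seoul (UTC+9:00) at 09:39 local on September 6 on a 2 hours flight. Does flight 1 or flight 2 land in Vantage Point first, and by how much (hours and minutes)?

the second, by 11 hours 16 minutes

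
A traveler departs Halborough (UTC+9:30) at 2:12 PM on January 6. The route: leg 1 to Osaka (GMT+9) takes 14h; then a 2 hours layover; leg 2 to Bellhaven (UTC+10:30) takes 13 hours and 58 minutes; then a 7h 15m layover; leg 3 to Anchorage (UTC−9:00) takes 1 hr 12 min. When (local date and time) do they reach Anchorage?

Convert departure to UTC: 2:12 PM − 9:30 = 4:42 AM UTC on Jan 6.
Add 14 hours leg 1 → 6:42 PM UTC.
Add 2 hours layover in Osaka → 8:42 PM UTC.
Add 13 hours and 58 minutes leg 2 → 10:40 AM UTC (Jan 7).
Add 7 hours and 15 minutes layover in Bellhaven → 5:55 PM UTC.
Add 1 hour 12 minutes leg 3 → 7:07 PM UTC.
Anchorage is UTC−9:00, so local arrival = 7:07 PM − 9:00 = 10:07 AM on Jan 7.

10:07 AM on January 7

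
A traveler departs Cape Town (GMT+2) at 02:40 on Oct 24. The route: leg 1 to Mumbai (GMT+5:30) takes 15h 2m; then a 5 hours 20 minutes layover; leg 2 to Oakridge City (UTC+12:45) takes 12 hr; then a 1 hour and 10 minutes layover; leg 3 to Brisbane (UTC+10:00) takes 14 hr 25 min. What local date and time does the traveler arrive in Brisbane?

Convert departure to UTC: 02:40 − 2:00 = 00:40 UTC on Oct 24.
Add 15 hours and 2 minutes leg 1 → 15:42 UTC.
Add 5 hours 20 minutes layover in Mumbai → 21:02 UTC.
Add 12 hours leg 2 → 09:02 UTC (Oct 25).
Add 1 hour 10 minutes layover in Oakridge City → 10:12 UTC.
Add 14 hours and 25 minutes leg 3 → 00:37 UTC (Oct 26).
Brisbane is UTC+10:00, so local arrival = 00:37 + 10:00 = 10:37 on Oct 26.

10:37 on October 26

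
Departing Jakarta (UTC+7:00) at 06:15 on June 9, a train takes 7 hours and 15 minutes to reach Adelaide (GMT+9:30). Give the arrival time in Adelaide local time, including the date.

16:00 on June 9

Convert departure to UTC: 06:15 − 7:00 = 23:15 UTC on Jun 8.
Add 7 hours and 15 minutes travel time → 06:30 UTC (Jun 9).
Adelaide is UTC+9:30, so local arrival = 06:30 + 9:30 = 16:00 on Jun 9.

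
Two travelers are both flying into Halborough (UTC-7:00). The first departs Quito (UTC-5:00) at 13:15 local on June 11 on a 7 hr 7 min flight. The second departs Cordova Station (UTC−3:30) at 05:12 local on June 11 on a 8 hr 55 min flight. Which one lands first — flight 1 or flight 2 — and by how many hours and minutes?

Flight 1 in UTC: 13:15 + 5:00 = 18:15 on Jun 11.
+7 hours and 7 minutes → arrive 01:22 UTC on Jun 12.
Flight 2 in UTC: 05:12 + 3:30 = 08:42 on Jun 11.
+8 hours 55 minutes → arrive 17:37 UTC on Jun 11.
Flight 2 lands earlier by 7 hours 45 minutes.

the second, by 7 hours 45 minutes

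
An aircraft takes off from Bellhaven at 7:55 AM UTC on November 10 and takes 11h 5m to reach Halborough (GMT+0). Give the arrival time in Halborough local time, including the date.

Departure is given in UTC: 7:55 AM on Nov 10.
Add 11 hours and 5 minutes → 7:00 PM UTC.
Halborough is UTC+0, so local arrival is 7:00 PM on Nov 10.

7:00 PM on November 10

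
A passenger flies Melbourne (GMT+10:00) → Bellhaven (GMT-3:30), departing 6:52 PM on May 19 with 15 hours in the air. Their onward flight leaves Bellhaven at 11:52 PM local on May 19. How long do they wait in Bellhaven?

Convert departure to UTC: 6:52 PM − 10:00 = 8:52 AM UTC on May 19.
Add 15 hours flight time → 11:52 PM UTC.
Bellhaven is UTC−3:30, so local arrival = 11:52 PM − 3:30 = 8:22 PM on May 19.
Layover = 11:52 PM − 8:22 PM = 3 hours 30 minutes.

3 hours 30 minutes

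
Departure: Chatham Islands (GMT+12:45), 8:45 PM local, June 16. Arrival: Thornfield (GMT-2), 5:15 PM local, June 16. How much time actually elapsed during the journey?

11 hours 15 minutes

Departure in UTC: 8:45 PM − 12:45 = 8:00 AM on Jun 16.
Arrival in UTC: 5:15 PM + 2:00 = 7:15 PM on Jun 16.
Elapsed = 7:15 PM − 8:00 AM = 11 hours 15 minutes.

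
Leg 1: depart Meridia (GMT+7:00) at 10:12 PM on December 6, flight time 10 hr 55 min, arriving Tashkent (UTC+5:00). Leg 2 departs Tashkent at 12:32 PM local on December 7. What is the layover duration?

5 hours 25 minutes

Convert departure to UTC: 10:12 PM − 7:00 = 3:12 PM UTC on Dec 6.
Add 10 hours and 55 minutes flight time → 2:07 AM UTC (Dec 7).
Tashkent is UTC+5:00, so local arrival = 2:07 AM + 5:00 = 7:07 AM on Dec 7.
Layover = 12:32 PM − 7:07 AM = 5 hours 25 minutes.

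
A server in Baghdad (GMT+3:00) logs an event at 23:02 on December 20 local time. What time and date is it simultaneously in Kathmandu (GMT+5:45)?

01:47 on Dec 21

Kathmandu is 2:45 ahead of Baghdad.
Shift by the zone difference: 23:02 + 2:45 = 01:47 on Dec 21 in Kathmandu.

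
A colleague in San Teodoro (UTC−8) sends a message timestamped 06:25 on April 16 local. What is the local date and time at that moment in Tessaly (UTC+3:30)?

Tessaly is 11:30 ahead of San Teodoro.
Shift by the zone difference: 06:25 + 11:30 = 17:55 on Apr 16 in Tessaly.

17:55 on April 16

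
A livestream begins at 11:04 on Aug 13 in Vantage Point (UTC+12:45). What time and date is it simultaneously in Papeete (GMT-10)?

Papeete is 22:45 behind Vantage Point.
Shift by the zone difference: 11:04 − 22:45 = 12:19 on Aug 12 in Papeete.

12:19 on August 12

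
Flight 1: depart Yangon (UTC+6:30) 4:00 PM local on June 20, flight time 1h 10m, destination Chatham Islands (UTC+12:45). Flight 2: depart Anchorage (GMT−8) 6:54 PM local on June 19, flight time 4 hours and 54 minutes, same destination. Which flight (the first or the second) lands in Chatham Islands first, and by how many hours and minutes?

the second, by 2 hours 52 minutes

Flight 1 in UTC: 4:00 PM − 6:30 = 9:30 AM on Jun 20.
+1 hour 10 minutes → arrive 10:40 AM UTC on Jun 20.
Flight 2 in UTC: 6:54 PM + 8:00 = 2:54 AM on Jun 20.
+4 hours 54 minutes → arrive 7:48 AM UTC on Jun 20.
Flight 2 lands earlier by 2 hours 52 minutes.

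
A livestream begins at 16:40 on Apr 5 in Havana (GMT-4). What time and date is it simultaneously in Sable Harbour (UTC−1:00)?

19:40 on April 5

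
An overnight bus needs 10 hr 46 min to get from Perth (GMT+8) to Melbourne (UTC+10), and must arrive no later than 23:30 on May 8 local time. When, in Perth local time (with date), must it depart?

10:44 on May 8

Target arrival in UTC: 23:30 − 10:00 = 13:30 on May 8.
Subtract 10 hours and 46 minutes → departure 02:44 UTC on May 8.
Perth is UTC+8:00: 02:44 + 8:00 = 10:44 on May 8.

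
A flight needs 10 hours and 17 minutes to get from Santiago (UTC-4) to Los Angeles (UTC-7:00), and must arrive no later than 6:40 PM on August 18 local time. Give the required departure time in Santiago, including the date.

11:23 AM on Aug 18

Target arrival in UTC: 6:40 PM + 7:00 = 1:40 AM on Aug 19.
Subtract 10 hours and 17 minutes → departure 3:23 PM UTC on Aug 18.
Santiago is UTC−4:00: 3:23 PM − 4:00 = 11:23 AM on Aug 18.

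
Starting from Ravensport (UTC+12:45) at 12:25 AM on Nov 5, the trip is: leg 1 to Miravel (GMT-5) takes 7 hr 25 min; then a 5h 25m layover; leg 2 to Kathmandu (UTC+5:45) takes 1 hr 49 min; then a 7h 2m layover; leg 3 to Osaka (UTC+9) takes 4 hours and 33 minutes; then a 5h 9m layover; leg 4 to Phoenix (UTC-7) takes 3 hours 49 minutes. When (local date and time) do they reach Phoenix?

Convert departure to UTC: 12:25 AM − 12:45 = 11:40 AM UTC on Nov 4.
Add 7 hours and 25 minutes leg 1 → 7:05 PM UTC.
Add 5 hours and 25 minutes layover in Miravel → 12:30 AM UTC (Nov 5).
Add 1 hour and 49 minutes leg 2 → 2:19 AM UTC.
Add 7 hours 2 minutes layover in Kathmandu → 9:21 AM UTC.
Add 4 hours 33 minutes leg 3 → 1:54 PM UTC.
Add 5 hours 9 minutes layover in Osaka → 7:03 PM UTC.
Add 3 hours and 49 minutes leg 4 → 10:52 PM UTC.
Phoenix is UTC−7:00, so local arrival = 10:52 PM − 7:00 = 3:52 PM on Nov 5.

3:52 PM on Nov 5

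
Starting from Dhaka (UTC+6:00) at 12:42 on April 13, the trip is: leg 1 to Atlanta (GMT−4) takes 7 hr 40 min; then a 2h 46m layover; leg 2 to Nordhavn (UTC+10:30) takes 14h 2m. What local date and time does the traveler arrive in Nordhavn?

Convert departure to UTC: 12:42 − 6:00 = 06:42 UTC on Apr 13.
Add 7 hours 40 minutes leg 1 → 14:22 UTC.
Add 2 hours and 46 minutes layover in Atlanta → 17:08 UTC.
Add 14 hours 2 minutes leg 2 → 07:10 UTC (Apr 14).
Nordhavn is UTC+10:30, so local arrival = 07:10 + 10:30 = 17:40 on Apr 14.

17:40 on April 14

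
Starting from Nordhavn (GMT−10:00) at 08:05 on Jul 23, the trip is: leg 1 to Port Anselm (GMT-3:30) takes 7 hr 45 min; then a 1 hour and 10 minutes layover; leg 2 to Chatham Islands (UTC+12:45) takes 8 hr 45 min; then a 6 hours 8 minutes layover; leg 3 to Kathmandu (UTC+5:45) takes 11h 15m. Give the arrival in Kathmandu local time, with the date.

Convert departure to UTC: 08:05 + 10:00 = 18:05 UTC on Jul 23.
Add 7 hours and 45 minutes leg 1 → 01:50 UTC (Jul 24).
Add 1 hour 10 minutes layover in Port Anselm → 03:00 UTC.
Add 8 hours 45 minutes leg 2 → 11:45 UTC.
Add 6 hours 8 minutes layover in Chatham Islands → 17:53 UTC.
Add 11 hours and 15 minutes leg 3 → 05:08 UTC (Jul 25).
Kathmandu is UTC+5:45, so local arrival = 05:08 + 5:45 = 10:53 on Jul 25.

10:53 on July 25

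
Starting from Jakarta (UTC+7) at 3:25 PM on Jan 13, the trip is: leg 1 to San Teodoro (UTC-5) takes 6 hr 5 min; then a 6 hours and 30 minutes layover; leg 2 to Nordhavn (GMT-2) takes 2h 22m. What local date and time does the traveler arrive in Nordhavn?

Convert departure to UTC: 3:25 PM − 7:00 = 8:25 AM UTC on Jan 13.
Add 6 hours 5 minutes leg 1 → 2:30 PM UTC.
Add 6 hours 30 minutes layover in San Teodoro → 9:00 PM UTC.
Add 2 hours 22 minutes leg 2 → 11:22 PM UTC.
Nordhavn is UTC−2:00, so local arrival = 11:22 PM − 2:00 = 9:22 PM on Jan 13.

9:22 PM on January 13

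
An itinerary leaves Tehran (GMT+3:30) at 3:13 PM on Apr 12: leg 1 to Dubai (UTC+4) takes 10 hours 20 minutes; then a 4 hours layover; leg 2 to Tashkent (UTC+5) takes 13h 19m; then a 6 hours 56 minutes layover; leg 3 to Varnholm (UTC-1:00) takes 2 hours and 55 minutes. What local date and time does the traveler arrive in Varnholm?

12:13 AM on April 14

Convert departure to UTC: 3:13 PM − 3:30 = 11:43 AM UTC on Apr 12.
Add 10 hours and 20 minutes leg 1 → 10:03 PM UTC.
Add 4 hours layover in Dubai → 2:03 AM UTC (Apr 13).
Add 13 hours 19 minutes leg 2 → 3:22 PM UTC.
Add 6 hours and 56 minutes layover in Tashkent → 10:18 PM UTC.
Add 2 hours and 55 minutes leg 3 → 1:13 AM UTC (Apr 14).
Varnholm is UTC−1:00, so local arrival = 1:13 AM − 1:00 = 12:13 AM on Apr 14.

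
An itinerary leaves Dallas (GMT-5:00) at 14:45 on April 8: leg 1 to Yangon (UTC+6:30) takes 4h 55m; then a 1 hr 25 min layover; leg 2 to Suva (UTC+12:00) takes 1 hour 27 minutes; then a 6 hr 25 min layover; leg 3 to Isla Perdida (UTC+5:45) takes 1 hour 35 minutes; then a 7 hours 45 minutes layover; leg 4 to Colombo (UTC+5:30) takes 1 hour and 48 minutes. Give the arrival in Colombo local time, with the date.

Convert departure to UTC: 14:45 + 5:00 = 19:45 UTC on Apr 8.
Add 4 hours 55 minutes leg 1 → 00:40 UTC (Apr 9).
Add 1 hour 25 minutes layover in Yangon → 02:05 UTC.
Add 1 hour and 27 minutes leg 2 → 03:32 UTC.
Add 6 hours and 25 minutes layover in Suva → 09:57 UTC.
Add 1 hour and 35 minutes leg 3 → 11:32 UTC.
Add 7 hours and 45 minutes layover in Isla Perdida → 19:17 UTC.
Add 1 hour 48 minutes leg 4 → 21:05 UTC.
Colombo is UTC+5:30, so local arrival = 21:05 + 5:30 = 02:35 on Apr 10.

02:35 on April 10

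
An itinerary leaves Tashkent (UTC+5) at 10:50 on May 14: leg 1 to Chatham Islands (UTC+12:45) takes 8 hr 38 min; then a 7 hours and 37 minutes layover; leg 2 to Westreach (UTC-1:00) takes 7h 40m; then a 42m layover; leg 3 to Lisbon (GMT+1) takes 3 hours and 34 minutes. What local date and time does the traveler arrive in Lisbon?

11:01 on May 15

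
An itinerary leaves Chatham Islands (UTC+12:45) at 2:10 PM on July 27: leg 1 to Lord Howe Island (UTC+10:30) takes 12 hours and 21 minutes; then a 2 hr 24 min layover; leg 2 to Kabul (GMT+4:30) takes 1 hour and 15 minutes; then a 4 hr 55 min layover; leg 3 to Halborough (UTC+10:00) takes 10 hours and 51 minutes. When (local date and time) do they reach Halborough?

Convert departure to UTC: 2:10 PM − 12:45 = 1:25 AM UTC on Jul 27.
Add 12 hours and 21 minutes leg 1 → 1:46 PM UTC.
Add 2 hours and 24 minutes layover in Lord Howe Island → 4:10 PM UTC.
Add 1 hour and 15 minutes leg 2 → 5:25 PM UTC.
Add 4 hours and 55 minutes layover in Kabul → 10:20 PM UTC.
Add 10 hours 51 minutes leg 3 → 9:11 AM UTC (Jul 28).
Halborough is UTC+10:00, so local arrival = 9:11 AM + 10:00 = 7:11 PM on Jul 28.

7:11 PM on July 28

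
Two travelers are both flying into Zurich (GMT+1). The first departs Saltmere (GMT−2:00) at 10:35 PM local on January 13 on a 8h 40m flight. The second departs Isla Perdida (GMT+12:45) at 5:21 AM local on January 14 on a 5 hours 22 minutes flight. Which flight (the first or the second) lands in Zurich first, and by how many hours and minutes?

Flight 1 in UTC: 10:35 PM + 2:00 = 12:35 AM on Jan 14.
+8 hours 40 minutes → arrive 9:15 AM UTC on Jan 14.
Flight 2 in UTC: 5:21 AM − 12:45 = 4:36 PM on Jan 13.
+5 hours and 22 minutes → arrive 9:58 PM UTC on Jan 13.
Flight 2 lands earlier by 11 hours 17 minutes.

the second, by 11 hours 17 minutes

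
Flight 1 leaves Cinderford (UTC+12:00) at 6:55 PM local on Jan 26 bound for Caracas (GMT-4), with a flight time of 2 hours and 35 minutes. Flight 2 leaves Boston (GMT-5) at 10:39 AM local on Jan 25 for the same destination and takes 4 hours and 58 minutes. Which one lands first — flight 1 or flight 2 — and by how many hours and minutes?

the second, by 12 hours 53 minutes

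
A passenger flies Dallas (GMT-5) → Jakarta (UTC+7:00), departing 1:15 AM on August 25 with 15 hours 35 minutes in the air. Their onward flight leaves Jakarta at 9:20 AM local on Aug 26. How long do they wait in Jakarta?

4 hours 30 minutes

Convert departure to UTC: 1:15 AM + 5:00 = 6:15 AM UTC on Aug 25.
Add 15 hours 35 minutes flight time → 9:50 PM UTC.
Jakarta is UTC+7:00, so local arrival = 9:50 PM + 7:00 = 4:50 AM on Aug 26.
Layover = 9:20 AM − 4:50 AM = 4 hours 30 minutes.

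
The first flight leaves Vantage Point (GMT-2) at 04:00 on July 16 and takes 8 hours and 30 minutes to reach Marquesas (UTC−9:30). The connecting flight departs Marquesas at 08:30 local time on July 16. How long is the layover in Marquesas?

Convert departure to UTC: 04:00 + 2:00 = 06:00 UTC on Jul 16.
Add 8 hours and 30 minutes flight time → 14:30 UTC.
Marquesas is UTC−9:30, so local arrival = 14:30 − 9:30 = 05:00 on Jul 16.
Layover = 08:30 − 05:00 = 3 hours 30 minutes.

3 hours 30 minutes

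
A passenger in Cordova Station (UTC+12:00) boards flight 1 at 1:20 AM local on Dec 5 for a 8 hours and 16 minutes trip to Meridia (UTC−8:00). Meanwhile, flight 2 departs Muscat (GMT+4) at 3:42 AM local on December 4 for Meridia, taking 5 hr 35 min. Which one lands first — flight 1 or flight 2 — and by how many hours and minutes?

Flight 1 in UTC: 1:20 AM − 12:00 = 1:20 PM on Dec 4.
+8 hours and 16 minutes → arrive 9:36 PM UTC on Dec 4.
Flight 2 in UTC: 3:42 AM − 4:00 = 11:42 PM on Dec 3.
+5 hours 35 minutes → arrive 5:17 AM UTC on Dec 4.
Flight 2 lands earlier by 16 hours 19 minutes.

the second, by 16 hours 19 minutes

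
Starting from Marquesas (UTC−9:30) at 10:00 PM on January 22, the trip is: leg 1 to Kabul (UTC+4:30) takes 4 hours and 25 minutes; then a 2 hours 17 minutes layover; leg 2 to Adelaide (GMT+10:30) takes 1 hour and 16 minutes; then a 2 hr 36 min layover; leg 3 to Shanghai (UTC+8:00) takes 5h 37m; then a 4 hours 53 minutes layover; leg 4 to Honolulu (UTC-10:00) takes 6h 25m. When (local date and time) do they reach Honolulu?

12:59 AM on Jan 24

Convert departure to UTC: 10:00 PM + 9:30 = 7:30 AM UTC on Jan 23.
Add 4 hours 25 minutes leg 1 → 11:55 AM UTC.
Add 2 hours and 17 minutes layover in Kabul → 2:12 PM UTC.
Add 1 hour 16 minutes leg 2 → 3:28 PM UTC.
Add 2 hours 36 minutes layover in Adelaide → 6:04 PM UTC.
Add 5 hours 37 minutes leg 3 → 11:41 PM UTC.
Add 4 hours 53 minutes layover in Shanghai → 4:34 AM UTC (Jan 24).
Add 6 hours and 25 minutes leg 4 → 10:59 AM UTC.
Honolulu is UTC−10:00, so local arrival = 10:59 AM − 10:00 = 12:59 AM on Jan 24.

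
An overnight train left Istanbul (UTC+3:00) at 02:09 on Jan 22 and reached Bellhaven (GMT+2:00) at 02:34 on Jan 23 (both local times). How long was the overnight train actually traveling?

Departure in UTC: 02:09 − 3:00 = 23:09 on Jan 21.
Arrival in UTC: 02:34 − 2:00 = 00:34 on Jan 23.
Elapsed = 00:34 − 23:09 (+2 days) = 25 hours 25 minutes.

25 hours 25 minutes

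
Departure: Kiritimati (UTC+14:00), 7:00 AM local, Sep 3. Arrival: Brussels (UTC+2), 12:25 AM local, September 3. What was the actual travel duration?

Departure in UTC: 7:00 AM − 14:00 = 5:00 PM on Sep 2.
Arrival in UTC: 12:25 AM − 2:00 = 10:25 PM on Sep 2.
Elapsed = 10:25 PM − 5:00 PM = 5 hours 25 minutes.

5 hours 25 minutes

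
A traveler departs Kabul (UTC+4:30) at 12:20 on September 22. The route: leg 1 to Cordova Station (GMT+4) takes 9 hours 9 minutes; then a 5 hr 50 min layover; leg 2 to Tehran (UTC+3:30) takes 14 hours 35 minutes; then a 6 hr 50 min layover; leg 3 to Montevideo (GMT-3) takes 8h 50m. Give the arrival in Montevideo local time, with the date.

02:04 on September 24

Convert departure to UTC: 12:20 − 4:30 = 07:50 UTC on Sep 22.
Add 9 hours 9 minutes leg 1 → 16:59 UTC.
Add 5 hours and 50 minutes layover in Cordova Station → 22:49 UTC.
Add 14 hours 35 minutes leg 2 → 13:24 UTC (Sep 23).
Add 6 hours and 50 minutes layover in Tehran → 20:14 UTC.
Add 8 hours and 50 minutes leg 3 → 05:04 UTC (Sep 24).
Montevideo is UTC−3:00, so local arrival = 05:04 − 3:00 = 02:04 on Sep 24.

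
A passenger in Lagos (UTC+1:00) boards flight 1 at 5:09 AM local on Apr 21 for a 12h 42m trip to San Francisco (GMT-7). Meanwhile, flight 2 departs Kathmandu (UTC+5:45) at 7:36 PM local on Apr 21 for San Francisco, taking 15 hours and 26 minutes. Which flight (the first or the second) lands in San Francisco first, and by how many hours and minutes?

the first, by 12 hours 26 minutes

Flight 1 in UTC: 5:09 AM − 1:00 = 4:09 AM on Apr 21.
+12 hours and 42 minutes → arrive 4:51 PM UTC on Apr 21.
Flight 2 in UTC: 7:36 PM − 5:45 = 1:51 PM on Apr 21.
+15 hours 26 minutes → arrive 5:17 AM UTC on Apr 22.
Flight 1 lands earlier by 12 hours 26 minutes.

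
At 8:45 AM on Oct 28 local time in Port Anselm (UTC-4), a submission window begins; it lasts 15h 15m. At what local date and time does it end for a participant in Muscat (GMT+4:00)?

Convert start to UTC: 8:45 AM + 4:00 = 12:45 PM UTC on Oct 28.
Add 15 hours 15 minutes duration → 4:00 AM UTC (Oct 29).
Muscat is UTC+4:00, so local end time = 4:00 AM + 4:00 = 8:00 AM on Oct 29.

8:00 AM on Oct 29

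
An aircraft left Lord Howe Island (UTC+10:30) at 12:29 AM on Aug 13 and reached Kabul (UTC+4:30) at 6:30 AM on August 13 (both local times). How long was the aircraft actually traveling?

Kabul is 6:00 behind Lord Howe Island.
Clock-face elapsed time (ignoring zones) is 6 hours 1 minute.
Actual elapsed = 6 hours 1 minute + 6:00 = 12 hours 1 minute.

12 hours 1 minute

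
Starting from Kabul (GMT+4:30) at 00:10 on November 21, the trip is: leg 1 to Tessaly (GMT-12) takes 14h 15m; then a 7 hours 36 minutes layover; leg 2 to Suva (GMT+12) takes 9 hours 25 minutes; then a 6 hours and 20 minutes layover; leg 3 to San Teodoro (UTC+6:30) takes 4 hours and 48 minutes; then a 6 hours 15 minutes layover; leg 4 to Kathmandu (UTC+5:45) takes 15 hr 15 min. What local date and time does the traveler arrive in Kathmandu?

17:19 on November 23

Convert departure to UTC: 00:10 − 4:30 = 19:40 UTC on Nov 20.
Add 14 hours 15 minutes leg 1 → 09:55 UTC (Nov 21).
Add 7 hours 36 minutes layover in Tessaly → 17:31 UTC.
Add 9 hours 25 minutes leg 2 → 02:56 UTC (Nov 22).
Add 6 hours 20 minutes layover in Suva → 09:16 UTC.
Add 4 hours and 48 minutes leg 3 → 14:04 UTC.
Add 6 hours and 15 minutes layover in San Teodoro → 20:19 UTC.
Add 15 hours and 15 minutes leg 4 → 11:34 UTC (Nov 23).
Kathmandu is UTC+5:45, so local arrival = 11:34 + 5:45 = 17:19 on Nov 23.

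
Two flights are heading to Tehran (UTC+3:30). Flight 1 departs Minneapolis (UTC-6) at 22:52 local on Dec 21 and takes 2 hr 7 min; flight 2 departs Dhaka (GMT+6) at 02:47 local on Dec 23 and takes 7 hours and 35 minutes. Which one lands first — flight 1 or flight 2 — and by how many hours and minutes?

the first, by 21 hours 23 minutes

Flight 1 in UTC: 22:52 + 6:00 = 04:52 on Dec 22.
+2 hours 7 minutes → arrive 06:59 UTC on Dec 22.
Flight 2 in UTC: 02:47 − 6:00 = 20:47 on Dec 22.
+7 hours and 35 minutes → arrive 04:22 UTC on Dec 23.
Flight 1 lands earlier by 21 hours 23 minutes.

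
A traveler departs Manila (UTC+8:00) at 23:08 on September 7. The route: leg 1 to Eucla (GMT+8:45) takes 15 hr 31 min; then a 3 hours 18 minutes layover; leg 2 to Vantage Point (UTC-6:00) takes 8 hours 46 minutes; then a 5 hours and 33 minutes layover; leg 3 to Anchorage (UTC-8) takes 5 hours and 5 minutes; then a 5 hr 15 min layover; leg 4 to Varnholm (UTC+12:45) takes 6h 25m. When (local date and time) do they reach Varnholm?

Convert departure to UTC: 23:08 − 8:00 = 15:08 UTC on Sep 7.
Add 15 hours and 31 minutes leg 1 → 06:39 UTC (Sep 8).
Add 3 hours and 18 minutes layover in Eucla → 09:57 UTC.
Add 8 hours and 46 minutes leg 2 → 18:43 UTC.
Add 5 hours 33 minutes layover in Vantage Point → 00:16 UTC (Sep 9).
Add 5 hours and 5 minutes leg 3 → 05:21 UTC.
Add 5 hours and 15 minutes layover in Anchorage → 10:36 UTC.
Add 6 hours and 25 minutes leg 4 → 17:01 UTC.
Varnholm is UTC+12:45, so local arrival = 17:01 + 12:45 = 05:46 on Sep 10.

05:46 on September 10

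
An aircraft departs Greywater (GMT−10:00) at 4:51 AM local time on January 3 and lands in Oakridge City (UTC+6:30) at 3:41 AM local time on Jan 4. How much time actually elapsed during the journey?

6 hours 20 minutes

Departure in UTC: 4:51 AM + 10:00 = 2:51 PM on Jan 3.
Arrival in UTC: 3:41 AM − 6:30 = 9:11 PM on Jan 3.
Elapsed = 9:11 PM − 2:51 PM = 6 hours 20 minutes.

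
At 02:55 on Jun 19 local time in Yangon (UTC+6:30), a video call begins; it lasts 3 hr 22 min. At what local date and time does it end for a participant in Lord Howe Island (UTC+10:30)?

Convert start to UTC: 02:55 − 6:30 = 20:25 UTC on Jun 18.
Add 3 hours 22 minutes duration → 23:47 UTC.
Lord Howe Island is UTC+10:30, so local end time = 23:47 + 10:30 = 10:17 on Jun 19.

10:17 on June 19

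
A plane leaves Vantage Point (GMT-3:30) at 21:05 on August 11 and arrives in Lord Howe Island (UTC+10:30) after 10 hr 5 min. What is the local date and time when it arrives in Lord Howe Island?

21:10 on Aug 12

Lord Howe Island is 14:00 ahead of Vantage Point.
After 10 hours 5 minutes it is 07:10 (Aug 12) in Vantage Point.
Shift by the zone difference: 07:10 + 14:00 = 21:10 on Aug 12 in Lord Howe Island.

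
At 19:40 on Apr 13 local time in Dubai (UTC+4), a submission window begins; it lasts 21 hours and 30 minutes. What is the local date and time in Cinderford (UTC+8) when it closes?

Convert start to UTC: 19:40 − 4:00 = 15:40 UTC on Apr 13.
Add 21 hours and 30 minutes duration → 13:10 UTC (Apr 14).
Cinderford is UTC+8:00, so local end time = 13:10 + 8:00 = 21:10 on Apr 14.

21:10 on April 14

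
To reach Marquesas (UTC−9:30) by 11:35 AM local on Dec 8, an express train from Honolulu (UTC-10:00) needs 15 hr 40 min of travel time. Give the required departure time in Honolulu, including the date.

Target arrival in UTC: 11:35 AM + 9:30 = 9:05 PM on Dec 8.
Subtract 15 hours 40 minutes → departure 5:25 AM UTC on Dec 8.
Honolulu is UTC−10:00: 5:25 AM − 10:00 = 7:25 PM on Dec 7.

7:25 PM on December 7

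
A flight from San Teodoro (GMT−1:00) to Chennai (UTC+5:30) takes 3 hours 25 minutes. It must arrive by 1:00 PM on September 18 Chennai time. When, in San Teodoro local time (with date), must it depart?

3:05 AM on September 18

Target arrival in UTC: 1:00 PM − 5:30 = 7:30 AM on Sep 18.
Subtract 3 hours and 25 minutes → departure 4:05 AM UTC on Sep 18.
San Teodoro is UTC−1:00: 4:05 AM − 1:00 = 3:05 AM on Sep 18.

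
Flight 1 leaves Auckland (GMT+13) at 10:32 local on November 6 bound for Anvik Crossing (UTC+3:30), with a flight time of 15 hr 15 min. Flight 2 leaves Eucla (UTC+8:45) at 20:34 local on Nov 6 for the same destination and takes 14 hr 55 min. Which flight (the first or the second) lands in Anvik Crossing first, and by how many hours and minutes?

Flight 1 in UTC: 10:32 − 13:00 = 21:32 on Nov 5.
+15 hours and 15 minutes → arrive 12:47 UTC on Nov 6.
Flight 2 in UTC: 20:34 − 8:45 = 11:49 on Nov 6.
+14 hours 55 minutes → arrive 02:44 UTC on Nov 7.
Flight 1 lands earlier by 13 hours 57 minutes.

the first, by 13 hours 57 minutes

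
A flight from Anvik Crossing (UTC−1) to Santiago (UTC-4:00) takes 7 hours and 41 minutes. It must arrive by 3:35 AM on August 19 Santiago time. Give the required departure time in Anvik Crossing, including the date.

10:54 PM on August 18

Target arrival in UTC: 3:35 AM + 4:00 = 7:35 AM on Aug 19.
Subtract 7 hours and 41 minutes → departure 11:54 PM UTC on Aug 18.
Anvik Crossing is UTC−1:00: 11:54 PM − 1:00 = 10:54 PM on Aug 18.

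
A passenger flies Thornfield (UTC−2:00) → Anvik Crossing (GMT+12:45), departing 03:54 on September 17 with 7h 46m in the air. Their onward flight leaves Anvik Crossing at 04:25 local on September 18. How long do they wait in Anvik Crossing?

Convert departure to UTC: 03:54 + 2:00 = 05:54 UTC on Sep 17.
Add 7 hours 46 minutes flight time → 13:40 UTC.
Anvik Crossing is UTC+12:45, so local arrival = 13:40 + 12:45 = 02:25 on Sep 18.
Layover = 04:25 − 02:25 = 2 hours.

2 hours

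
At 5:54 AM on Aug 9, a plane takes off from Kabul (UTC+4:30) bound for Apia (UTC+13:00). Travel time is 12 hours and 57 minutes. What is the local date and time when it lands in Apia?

Convert departure to UTC: 5:54 AM − 4:30 = 1:24 AM UTC on Aug 9.
Add 12 hours and 57 minutes travel time → 2:21 PM UTC.
Apia is UTC+13:00, so local arrival = 2:21 PM + 13:00 = 3:21 AM on Aug 10.

3:21 AM on August 10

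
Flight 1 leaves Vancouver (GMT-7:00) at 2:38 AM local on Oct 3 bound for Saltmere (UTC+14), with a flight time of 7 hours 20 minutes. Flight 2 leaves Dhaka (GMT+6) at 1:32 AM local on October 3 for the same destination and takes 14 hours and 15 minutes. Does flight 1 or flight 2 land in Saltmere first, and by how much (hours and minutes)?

Flight 1 in UTC: 2:38 AM + 7:00 = 9:38 AM on Oct 3.
+7 hours 20 minutes → arrive 4:58 PM UTC on Oct 3.
Flight 2 in UTC: 1:32 AM − 6:00 = 7:32 PM on Oct 2.
+14 hours and 15 minutes → arrive 9:47 AM UTC on Oct 3.
Flight 2 lands earlier by 7 hours 11 minutes.

the second, by 7 hours 11 minutes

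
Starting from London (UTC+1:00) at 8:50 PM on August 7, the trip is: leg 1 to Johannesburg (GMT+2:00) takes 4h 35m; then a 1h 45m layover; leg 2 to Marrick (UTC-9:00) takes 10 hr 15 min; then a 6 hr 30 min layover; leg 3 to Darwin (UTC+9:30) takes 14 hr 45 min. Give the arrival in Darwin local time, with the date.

7:10 PM on August 9

Convert departure to UTC: 8:50 PM − 1:00 = 7:50 PM UTC on Aug 7.
Add 4 hours 35 minutes leg 1 → 12:25 AM UTC (Aug 8).
Add 1 hour 45 minutes layover in Johannesburg → 2:10 AM UTC.
Add 10 hours and 15 minutes leg 2 → 12:25 PM UTC.
Add 6 hours and 30 minutes layover in Marrick → 6:55 PM UTC.
Add 14 hours and 45 minutes leg 3 → 9:40 AM UTC (Aug 9).
Darwin is UTC+9:30, so local arrival = 9:40 AM + 9:30 = 7:10 PM on Aug 9.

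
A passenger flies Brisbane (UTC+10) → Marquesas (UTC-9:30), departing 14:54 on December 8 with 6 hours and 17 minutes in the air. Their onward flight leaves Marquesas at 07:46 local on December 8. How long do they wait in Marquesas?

6 hours 5 minutes

Convert departure to UTC: 14:54 − 10:00 = 04:54 UTC on Dec 8.
Add 6 hours 17 minutes flight time → 11:11 UTC.
Marquesas is UTC−9:30, so local arrival = 11:11 − 9:30 = 01:41 on Dec 8.
Layover = 07:46 − 01:41 = 6 hours 5 minutes.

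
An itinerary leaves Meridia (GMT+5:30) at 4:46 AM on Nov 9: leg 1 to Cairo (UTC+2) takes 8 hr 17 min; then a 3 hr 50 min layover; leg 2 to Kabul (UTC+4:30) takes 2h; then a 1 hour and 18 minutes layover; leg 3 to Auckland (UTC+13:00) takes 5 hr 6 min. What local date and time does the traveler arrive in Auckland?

Convert departure to UTC: 4:46 AM − 5:30 = 11:16 PM UTC on Nov 8.
Add 8 hours 17 minutes leg 1 → 7:33 AM UTC (Nov 9).
Add 3 hours and 50 minutes layover in Cairo → 11:23 AM UTC.
Add 2 hours leg 2 → 1:23 PM UTC.
Add 1 hour and 18 minutes layover in Kabul → 2:41 PM UTC.
Add 5 hours 6 minutes leg 3 → 7:47 PM UTC.
Auckland is UTC+13:00, so local arrival = 7:47 PM + 13:00 = 8:47 AM on Nov 10.

8:47 AM on November 10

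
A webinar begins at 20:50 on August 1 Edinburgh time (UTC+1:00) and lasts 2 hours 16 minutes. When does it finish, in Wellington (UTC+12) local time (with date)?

10:06 on Aug 2

Convert start to UTC: 20:50 − 1:00 = 19:50 UTC on Aug 1.
Add 2 hours and 16 minutes duration → 22:06 UTC.
Wellington is UTC+12:00, so local end time = 22:06 + 12:00 = 10:06 on Aug 2.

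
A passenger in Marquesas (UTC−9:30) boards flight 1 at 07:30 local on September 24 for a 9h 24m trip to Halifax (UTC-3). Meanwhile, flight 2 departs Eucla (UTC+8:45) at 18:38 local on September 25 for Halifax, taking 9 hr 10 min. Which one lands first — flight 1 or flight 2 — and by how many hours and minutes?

the first, by 16 hours 39 minutes

Flight 1 in UTC: 07:30 + 9:30 = 17:00 on Sep 24.
+9 hours 24 minutes → arrive 02:24 UTC on Sep 25.
Flight 2 in UTC: 18:38 − 8:45 = 09:53 on Sep 25.
+9 hours and 10 minutes → arrive 19:03 UTC on Sep 25.
Flight 1 lands earlier by 16 hours 39 minutes.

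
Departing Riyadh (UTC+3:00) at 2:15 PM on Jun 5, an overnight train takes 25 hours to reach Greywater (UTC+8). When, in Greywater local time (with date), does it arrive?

Convert departure to UTC: 2:15 PM − 3:00 = 11:15 AM UTC on Jun 5.
Add 25 hours travel time → 12:15 PM UTC (Jun 6).
Greywater is UTC+8:00, so local arrival = 12:15 PM + 8:00 = 8:15 PM on Jun 6.

8:15 PM on June 6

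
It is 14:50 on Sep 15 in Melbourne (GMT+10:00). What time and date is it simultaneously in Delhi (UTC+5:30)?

10:20 on September 15

In UTC: 14:50 − 10:00 = 04:50 on Sep 15.
Delhi is UTC+5:30: 04:50 + 5:30 = 10:20 on Sep 15.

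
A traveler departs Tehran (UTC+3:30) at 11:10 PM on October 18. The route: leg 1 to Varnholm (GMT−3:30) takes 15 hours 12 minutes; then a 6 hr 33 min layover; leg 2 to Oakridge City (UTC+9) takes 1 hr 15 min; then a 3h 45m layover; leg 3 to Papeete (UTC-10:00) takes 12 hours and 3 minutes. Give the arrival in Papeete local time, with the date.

12:28 AM on October 20

Convert departure to UTC: 11:10 PM − 3:30 = 7:40 PM UTC on Oct 18.
Add 15 hours 12 minutes leg 1 → 10:52 AM UTC (Oct 19).
Add 6 hours 33 minutes layover in Varnholm → 5:25 PM UTC.
Add 1 hour and 15 minutes leg 2 → 6:40 PM UTC.
Add 3 hours and 45 minutes layover in Oakridge City → 10:25 PM UTC.
Add 12 hours and 3 minutes leg 3 → 10:28 AM UTC (Oct 20).
Papeete is UTC−10:00, so local arrival = 10:28 AM − 10:00 = 12:28 AM on Oct 20.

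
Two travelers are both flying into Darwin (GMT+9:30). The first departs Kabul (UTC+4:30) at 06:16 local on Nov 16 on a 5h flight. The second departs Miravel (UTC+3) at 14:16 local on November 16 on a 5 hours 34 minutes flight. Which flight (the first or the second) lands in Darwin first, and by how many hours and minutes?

the first, by 10 hours 4 minutes

Flight 1 in UTC: 06:16 − 4:30 = 01:46 on Nov 16.
+5 hours → arrive 06:46 UTC on Nov 16.
Flight 2 in UTC: 14:16 − 3:00 = 11:16 on Nov 16.
+5 hours and 34 minutes → arrive 16:50 UTC on Nov 16.
Flight 1 lands earlier by 10 hours 4 minutes.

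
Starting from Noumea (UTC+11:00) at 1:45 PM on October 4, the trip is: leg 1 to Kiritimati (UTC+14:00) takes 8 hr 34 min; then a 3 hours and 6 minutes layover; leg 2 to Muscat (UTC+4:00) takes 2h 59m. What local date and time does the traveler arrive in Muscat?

Convert departure to UTC: 1:45 PM − 11:00 = 2:45 AM UTC on Oct 4.
Add 8 hours and 34 minutes leg 1 → 11:19 AM UTC.
Add 3 hours and 6 minutes layover in Kiritimati → 2:25 PM UTC.
Add 2 hours 59 minutes leg 2 → 5:24 PM UTC.
Muscat is UTC+4:00, so local arrival = 5:24 PM + 4:00 = 9:24 PM on Oct 4.

9:24 PM on Oct 4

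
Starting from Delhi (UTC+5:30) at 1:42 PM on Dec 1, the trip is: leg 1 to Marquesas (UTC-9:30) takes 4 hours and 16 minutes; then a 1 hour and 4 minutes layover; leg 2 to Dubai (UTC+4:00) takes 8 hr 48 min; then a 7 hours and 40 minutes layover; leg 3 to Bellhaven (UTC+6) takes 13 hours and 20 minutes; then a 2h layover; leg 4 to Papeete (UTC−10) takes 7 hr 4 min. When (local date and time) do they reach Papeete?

6:24 PM on Dec 2

Convert departure to UTC: 1:42 PM − 5:30 = 8:12 AM UTC on Dec 1.
Add 4 hours 16 minutes leg 1 → 12:28 PM UTC.
Add 1 hour and 4 minutes layover in Marquesas → 1:32 PM UTC.
Add 8 hours 48 minutes leg 2 → 10:20 PM UTC.
Add 7 hours and 40 minutes layover in Dubai → 6:00 AM UTC (Dec 2).
Add 13 hours and 20 minutes leg 3 → 7:20 PM UTC.
Add 2 hours layover in Bellhaven → 9:20 PM UTC.
Add 7 hours 4 minutes leg 4 → 4:24 AM UTC (Dec 3).
Papeete is UTC−10:00, so local arrival = 4:24 AM − 10:00 = 6:24 PM on Dec 2.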